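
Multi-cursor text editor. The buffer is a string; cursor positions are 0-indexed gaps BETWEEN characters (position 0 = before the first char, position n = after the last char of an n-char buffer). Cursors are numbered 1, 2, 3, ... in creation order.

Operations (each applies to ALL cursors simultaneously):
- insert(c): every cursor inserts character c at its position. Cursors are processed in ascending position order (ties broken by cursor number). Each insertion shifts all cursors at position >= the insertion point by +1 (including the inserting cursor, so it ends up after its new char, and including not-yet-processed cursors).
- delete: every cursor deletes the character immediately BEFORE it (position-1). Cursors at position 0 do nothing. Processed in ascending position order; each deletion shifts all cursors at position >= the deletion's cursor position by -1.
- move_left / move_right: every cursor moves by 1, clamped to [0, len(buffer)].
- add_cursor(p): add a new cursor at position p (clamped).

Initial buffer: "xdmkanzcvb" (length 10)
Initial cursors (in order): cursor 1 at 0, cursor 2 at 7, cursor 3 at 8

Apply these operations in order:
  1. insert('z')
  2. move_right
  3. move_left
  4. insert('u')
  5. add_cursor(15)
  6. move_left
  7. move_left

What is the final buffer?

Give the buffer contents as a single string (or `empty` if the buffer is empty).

After op 1 (insert('z')): buffer="zxdmkanzzczvb" (len 13), cursors c1@1 c2@9 c3@11, authorship 1.......2.3..
After op 2 (move_right): buffer="zxdmkanzzczvb" (len 13), cursors c1@2 c2@10 c3@12, authorship 1.......2.3..
After op 3 (move_left): buffer="zxdmkanzzczvb" (len 13), cursors c1@1 c2@9 c3@11, authorship 1.......2.3..
After op 4 (insert('u')): buffer="zuxdmkanzzuczuvb" (len 16), cursors c1@2 c2@11 c3@14, authorship 11.......22.33..
After op 5 (add_cursor(15)): buffer="zuxdmkanzzuczuvb" (len 16), cursors c1@2 c2@11 c3@14 c4@15, authorship 11.......22.33..
After op 6 (move_left): buffer="zuxdmkanzzuczuvb" (len 16), cursors c1@1 c2@10 c3@13 c4@14, authorship 11.......22.33..
After op 7 (move_left): buffer="zuxdmkanzzuczuvb" (len 16), cursors c1@0 c2@9 c3@12 c4@13, authorship 11.......22.33..

Answer: zuxdmkanzzuczuvb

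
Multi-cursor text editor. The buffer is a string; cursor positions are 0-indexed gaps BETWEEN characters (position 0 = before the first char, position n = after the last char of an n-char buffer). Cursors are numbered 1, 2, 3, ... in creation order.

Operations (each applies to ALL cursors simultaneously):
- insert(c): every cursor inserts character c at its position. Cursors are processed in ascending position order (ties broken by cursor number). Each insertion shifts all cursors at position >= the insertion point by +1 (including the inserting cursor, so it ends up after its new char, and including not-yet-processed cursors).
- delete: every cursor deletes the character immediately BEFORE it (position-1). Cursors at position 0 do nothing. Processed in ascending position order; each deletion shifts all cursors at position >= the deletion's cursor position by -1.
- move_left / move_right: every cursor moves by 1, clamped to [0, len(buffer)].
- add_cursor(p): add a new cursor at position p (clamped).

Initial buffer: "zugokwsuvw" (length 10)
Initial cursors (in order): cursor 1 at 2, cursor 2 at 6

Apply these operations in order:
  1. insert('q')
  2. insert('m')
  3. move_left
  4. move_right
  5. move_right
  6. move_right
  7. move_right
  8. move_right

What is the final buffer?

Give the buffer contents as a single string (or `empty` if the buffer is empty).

Answer: zuqmgokwqmsuvw

Derivation:
After op 1 (insert('q')): buffer="zuqgokwqsuvw" (len 12), cursors c1@3 c2@8, authorship ..1....2....
After op 2 (insert('m')): buffer="zuqmgokwqmsuvw" (len 14), cursors c1@4 c2@10, authorship ..11....22....
After op 3 (move_left): buffer="zuqmgokwqmsuvw" (len 14), cursors c1@3 c2@9, authorship ..11....22....
After op 4 (move_right): buffer="zuqmgokwqmsuvw" (len 14), cursors c1@4 c2@10, authorship ..11....22....
After op 5 (move_right): buffer="zuqmgokwqmsuvw" (len 14), cursors c1@5 c2@11, authorship ..11....22....
After op 6 (move_right): buffer="zuqmgokwqmsuvw" (len 14), cursors c1@6 c2@12, authorship ..11....22....
After op 7 (move_right): buffer="zuqmgokwqmsuvw" (len 14), cursors c1@7 c2@13, authorship ..11....22....
After op 8 (move_right): buffer="zuqmgokwqmsuvw" (len 14), cursors c1@8 c2@14, authorship ..11....22....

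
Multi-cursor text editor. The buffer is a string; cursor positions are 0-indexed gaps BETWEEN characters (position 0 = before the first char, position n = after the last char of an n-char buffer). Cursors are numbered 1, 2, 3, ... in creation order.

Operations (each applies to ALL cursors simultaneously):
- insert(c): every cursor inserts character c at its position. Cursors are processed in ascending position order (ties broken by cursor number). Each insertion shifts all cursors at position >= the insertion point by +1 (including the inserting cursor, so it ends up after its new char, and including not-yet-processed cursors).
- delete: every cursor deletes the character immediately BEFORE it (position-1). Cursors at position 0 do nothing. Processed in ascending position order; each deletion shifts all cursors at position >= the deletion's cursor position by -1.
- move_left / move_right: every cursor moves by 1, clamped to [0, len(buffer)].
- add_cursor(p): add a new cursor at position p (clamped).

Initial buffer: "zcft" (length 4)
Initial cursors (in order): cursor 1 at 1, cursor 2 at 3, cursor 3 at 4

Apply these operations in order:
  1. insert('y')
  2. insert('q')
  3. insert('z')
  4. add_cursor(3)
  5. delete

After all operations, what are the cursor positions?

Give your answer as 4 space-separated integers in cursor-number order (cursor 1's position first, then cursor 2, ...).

After op 1 (insert('y')): buffer="zycfyty" (len 7), cursors c1@2 c2@5 c3@7, authorship .1..2.3
After op 2 (insert('q')): buffer="zyqcfyqtyq" (len 10), cursors c1@3 c2@7 c3@10, authorship .11..22.33
After op 3 (insert('z')): buffer="zyqzcfyqztyqz" (len 13), cursors c1@4 c2@9 c3@13, authorship .111..222.333
After op 4 (add_cursor(3)): buffer="zyqzcfyqztyqz" (len 13), cursors c4@3 c1@4 c2@9 c3@13, authorship .111..222.333
After op 5 (delete): buffer="zycfyqtyq" (len 9), cursors c1@2 c4@2 c2@6 c3@9, authorship .1..22.33

Answer: 2 6 9 2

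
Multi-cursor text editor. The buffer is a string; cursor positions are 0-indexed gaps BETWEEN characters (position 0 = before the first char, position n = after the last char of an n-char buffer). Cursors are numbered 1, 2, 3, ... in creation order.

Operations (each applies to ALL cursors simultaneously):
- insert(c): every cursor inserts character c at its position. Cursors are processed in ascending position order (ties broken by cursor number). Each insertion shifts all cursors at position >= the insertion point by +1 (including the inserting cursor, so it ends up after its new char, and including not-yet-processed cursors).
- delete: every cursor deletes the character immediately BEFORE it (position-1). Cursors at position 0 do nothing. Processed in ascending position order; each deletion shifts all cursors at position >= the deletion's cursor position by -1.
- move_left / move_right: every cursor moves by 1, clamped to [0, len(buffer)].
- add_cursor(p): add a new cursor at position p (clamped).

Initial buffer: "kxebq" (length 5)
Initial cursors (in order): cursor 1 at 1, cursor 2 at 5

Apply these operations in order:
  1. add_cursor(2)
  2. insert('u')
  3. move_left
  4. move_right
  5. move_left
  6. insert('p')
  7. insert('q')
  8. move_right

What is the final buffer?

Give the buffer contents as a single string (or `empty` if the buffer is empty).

After op 1 (add_cursor(2)): buffer="kxebq" (len 5), cursors c1@1 c3@2 c2@5, authorship .....
After op 2 (insert('u')): buffer="kuxuebqu" (len 8), cursors c1@2 c3@4 c2@8, authorship .1.3...2
After op 3 (move_left): buffer="kuxuebqu" (len 8), cursors c1@1 c3@3 c2@7, authorship .1.3...2
After op 4 (move_right): buffer="kuxuebqu" (len 8), cursors c1@2 c3@4 c2@8, authorship .1.3...2
After op 5 (move_left): buffer="kuxuebqu" (len 8), cursors c1@1 c3@3 c2@7, authorship .1.3...2
After op 6 (insert('p')): buffer="kpuxpuebqpu" (len 11), cursors c1@2 c3@5 c2@10, authorship .11.33...22
After op 7 (insert('q')): buffer="kpquxpquebqpqu" (len 14), cursors c1@3 c3@7 c2@13, authorship .111.333...222
After op 8 (move_right): buffer="kpquxpquebqpqu" (len 14), cursors c1@4 c3@8 c2@14, authorship .111.333...222

Answer: kpquxpquebqpqu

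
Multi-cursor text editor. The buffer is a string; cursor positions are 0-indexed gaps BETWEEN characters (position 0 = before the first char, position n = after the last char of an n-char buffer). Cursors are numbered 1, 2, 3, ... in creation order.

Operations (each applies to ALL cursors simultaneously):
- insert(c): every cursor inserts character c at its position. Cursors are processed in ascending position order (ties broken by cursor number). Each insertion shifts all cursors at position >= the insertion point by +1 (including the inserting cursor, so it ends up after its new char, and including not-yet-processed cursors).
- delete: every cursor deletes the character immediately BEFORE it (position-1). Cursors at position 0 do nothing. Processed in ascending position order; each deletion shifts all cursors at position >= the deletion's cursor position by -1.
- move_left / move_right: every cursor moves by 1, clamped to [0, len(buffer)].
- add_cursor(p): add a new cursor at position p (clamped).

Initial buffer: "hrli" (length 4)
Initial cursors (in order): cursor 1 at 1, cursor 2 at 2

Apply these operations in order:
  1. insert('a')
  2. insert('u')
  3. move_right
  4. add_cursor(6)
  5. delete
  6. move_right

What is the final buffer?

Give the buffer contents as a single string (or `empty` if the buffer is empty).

Answer: hauai

Derivation:
After op 1 (insert('a')): buffer="harali" (len 6), cursors c1@2 c2@4, authorship .1.2..
After op 2 (insert('u')): buffer="haurauli" (len 8), cursors c1@3 c2@6, authorship .11.22..
After op 3 (move_right): buffer="haurauli" (len 8), cursors c1@4 c2@7, authorship .11.22..
After op 4 (add_cursor(6)): buffer="haurauli" (len 8), cursors c1@4 c3@6 c2@7, authorship .11.22..
After op 5 (delete): buffer="hauai" (len 5), cursors c1@3 c2@4 c3@4, authorship .112.
After op 6 (move_right): buffer="hauai" (len 5), cursors c1@4 c2@5 c3@5, authorship .112.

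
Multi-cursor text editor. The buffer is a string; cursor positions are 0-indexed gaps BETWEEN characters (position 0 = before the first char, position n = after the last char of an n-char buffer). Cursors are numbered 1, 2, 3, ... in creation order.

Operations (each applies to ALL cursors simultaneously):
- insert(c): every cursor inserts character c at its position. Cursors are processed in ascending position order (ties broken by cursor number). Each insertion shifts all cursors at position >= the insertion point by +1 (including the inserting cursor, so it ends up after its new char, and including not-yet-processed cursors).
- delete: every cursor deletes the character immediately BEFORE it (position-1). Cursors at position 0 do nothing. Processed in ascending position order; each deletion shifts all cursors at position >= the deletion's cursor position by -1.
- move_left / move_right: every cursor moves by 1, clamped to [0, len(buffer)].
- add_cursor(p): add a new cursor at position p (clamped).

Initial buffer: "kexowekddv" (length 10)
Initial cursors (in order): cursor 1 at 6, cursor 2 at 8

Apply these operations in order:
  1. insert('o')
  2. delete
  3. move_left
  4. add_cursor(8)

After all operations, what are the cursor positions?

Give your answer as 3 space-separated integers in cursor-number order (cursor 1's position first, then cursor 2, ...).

Answer: 5 7 8

Derivation:
After op 1 (insert('o')): buffer="kexoweokdodv" (len 12), cursors c1@7 c2@10, authorship ......1..2..
After op 2 (delete): buffer="kexowekddv" (len 10), cursors c1@6 c2@8, authorship ..........
After op 3 (move_left): buffer="kexowekddv" (len 10), cursors c1@5 c2@7, authorship ..........
After op 4 (add_cursor(8)): buffer="kexowekddv" (len 10), cursors c1@5 c2@7 c3@8, authorship ..........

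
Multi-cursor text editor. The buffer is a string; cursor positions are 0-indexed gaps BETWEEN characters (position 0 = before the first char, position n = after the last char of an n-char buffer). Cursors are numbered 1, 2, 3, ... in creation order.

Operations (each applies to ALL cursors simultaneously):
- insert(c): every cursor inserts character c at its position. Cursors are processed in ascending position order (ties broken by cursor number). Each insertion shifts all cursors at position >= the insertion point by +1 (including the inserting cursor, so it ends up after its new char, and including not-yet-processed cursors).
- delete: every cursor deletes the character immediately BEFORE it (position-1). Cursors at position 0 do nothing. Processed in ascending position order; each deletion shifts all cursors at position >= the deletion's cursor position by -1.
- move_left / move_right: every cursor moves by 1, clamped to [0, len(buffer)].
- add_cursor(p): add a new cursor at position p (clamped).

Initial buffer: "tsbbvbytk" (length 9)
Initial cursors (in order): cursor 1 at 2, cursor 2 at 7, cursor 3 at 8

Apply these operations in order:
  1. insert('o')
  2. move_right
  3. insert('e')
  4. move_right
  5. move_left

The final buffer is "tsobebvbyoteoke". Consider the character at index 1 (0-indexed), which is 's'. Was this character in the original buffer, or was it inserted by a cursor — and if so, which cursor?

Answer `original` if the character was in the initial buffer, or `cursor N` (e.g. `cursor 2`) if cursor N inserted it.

Answer: original

Derivation:
After op 1 (insert('o')): buffer="tsobbvbyotok" (len 12), cursors c1@3 c2@9 c3@11, authorship ..1.....2.3.
After op 2 (move_right): buffer="tsobbvbyotok" (len 12), cursors c1@4 c2@10 c3@12, authorship ..1.....2.3.
After op 3 (insert('e')): buffer="tsobebvbyoteoke" (len 15), cursors c1@5 c2@12 c3@15, authorship ..1.1....2.23.3
After op 4 (move_right): buffer="tsobebvbyoteoke" (len 15), cursors c1@6 c2@13 c3@15, authorship ..1.1....2.23.3
After op 5 (move_left): buffer="tsobebvbyoteoke" (len 15), cursors c1@5 c2@12 c3@14, authorship ..1.1....2.23.3
Authorship (.=original, N=cursor N): . . 1 . 1 . . . . 2 . 2 3 . 3
Index 1: author = original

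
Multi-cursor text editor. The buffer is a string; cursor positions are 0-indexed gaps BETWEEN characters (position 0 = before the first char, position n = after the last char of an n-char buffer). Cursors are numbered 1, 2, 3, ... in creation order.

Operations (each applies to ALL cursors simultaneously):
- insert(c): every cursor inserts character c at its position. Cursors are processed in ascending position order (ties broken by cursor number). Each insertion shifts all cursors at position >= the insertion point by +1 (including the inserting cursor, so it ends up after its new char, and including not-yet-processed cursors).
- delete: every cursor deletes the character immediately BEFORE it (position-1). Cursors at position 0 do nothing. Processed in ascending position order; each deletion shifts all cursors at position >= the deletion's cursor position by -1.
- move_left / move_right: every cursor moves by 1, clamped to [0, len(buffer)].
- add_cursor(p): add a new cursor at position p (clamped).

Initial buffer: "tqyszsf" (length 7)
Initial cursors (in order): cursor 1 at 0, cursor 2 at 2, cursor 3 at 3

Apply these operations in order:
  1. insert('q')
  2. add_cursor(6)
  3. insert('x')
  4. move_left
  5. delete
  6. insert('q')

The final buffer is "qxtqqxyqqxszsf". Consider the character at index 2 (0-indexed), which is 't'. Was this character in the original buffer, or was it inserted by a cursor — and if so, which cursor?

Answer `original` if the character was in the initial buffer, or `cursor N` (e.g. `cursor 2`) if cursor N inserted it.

After op 1 (insert('q')): buffer="qtqqyqszsf" (len 10), cursors c1@1 c2@4 c3@6, authorship 1..2.3....
After op 2 (add_cursor(6)): buffer="qtqqyqszsf" (len 10), cursors c1@1 c2@4 c3@6 c4@6, authorship 1..2.3....
After op 3 (insert('x')): buffer="qxtqqxyqxxszsf" (len 14), cursors c1@2 c2@6 c3@10 c4@10, authorship 11..22.334....
After op 4 (move_left): buffer="qxtqqxyqxxszsf" (len 14), cursors c1@1 c2@5 c3@9 c4@9, authorship 11..22.334....
After op 5 (delete): buffer="xtqxyxszsf" (len 10), cursors c1@0 c2@3 c3@5 c4@5, authorship 1..2.4....
After op 6 (insert('q')): buffer="qxtqqxyqqxszsf" (len 14), cursors c1@1 c2@5 c3@9 c4@9, authorship 11..22.344....
Authorship (.=original, N=cursor N): 1 1 . . 2 2 . 3 4 4 . . . .
Index 2: author = original

Answer: original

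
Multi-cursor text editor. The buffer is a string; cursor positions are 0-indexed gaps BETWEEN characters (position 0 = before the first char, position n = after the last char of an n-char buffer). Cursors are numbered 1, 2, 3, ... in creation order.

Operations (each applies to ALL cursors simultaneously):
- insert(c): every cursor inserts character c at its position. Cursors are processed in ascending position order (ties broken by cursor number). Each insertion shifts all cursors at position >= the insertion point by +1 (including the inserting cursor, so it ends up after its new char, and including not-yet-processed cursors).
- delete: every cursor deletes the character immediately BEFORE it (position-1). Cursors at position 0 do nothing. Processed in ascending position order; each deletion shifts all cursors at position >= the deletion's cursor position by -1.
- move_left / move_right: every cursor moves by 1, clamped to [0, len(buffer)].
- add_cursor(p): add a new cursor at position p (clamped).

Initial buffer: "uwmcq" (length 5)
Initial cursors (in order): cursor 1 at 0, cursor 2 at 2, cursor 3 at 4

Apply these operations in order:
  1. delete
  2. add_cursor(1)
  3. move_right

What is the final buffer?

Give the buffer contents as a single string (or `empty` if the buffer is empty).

Answer: umq

Derivation:
After op 1 (delete): buffer="umq" (len 3), cursors c1@0 c2@1 c3@2, authorship ...
After op 2 (add_cursor(1)): buffer="umq" (len 3), cursors c1@0 c2@1 c4@1 c3@2, authorship ...
After op 3 (move_right): buffer="umq" (len 3), cursors c1@1 c2@2 c4@2 c3@3, authorship ...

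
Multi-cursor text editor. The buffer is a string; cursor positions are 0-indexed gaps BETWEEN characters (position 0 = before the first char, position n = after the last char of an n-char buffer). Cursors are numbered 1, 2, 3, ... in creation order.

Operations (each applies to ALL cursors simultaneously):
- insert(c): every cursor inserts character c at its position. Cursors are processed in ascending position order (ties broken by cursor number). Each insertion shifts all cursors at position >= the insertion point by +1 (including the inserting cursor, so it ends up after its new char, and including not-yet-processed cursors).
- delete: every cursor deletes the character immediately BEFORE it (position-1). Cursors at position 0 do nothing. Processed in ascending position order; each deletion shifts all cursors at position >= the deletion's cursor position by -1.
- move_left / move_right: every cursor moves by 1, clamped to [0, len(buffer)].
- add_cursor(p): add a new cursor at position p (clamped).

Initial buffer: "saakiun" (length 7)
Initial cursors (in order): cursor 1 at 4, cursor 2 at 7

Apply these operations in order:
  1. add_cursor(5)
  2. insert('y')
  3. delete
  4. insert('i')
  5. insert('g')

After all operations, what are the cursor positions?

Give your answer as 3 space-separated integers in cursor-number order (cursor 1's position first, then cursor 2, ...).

Answer: 6 13 9

Derivation:
After op 1 (add_cursor(5)): buffer="saakiun" (len 7), cursors c1@4 c3@5 c2@7, authorship .......
After op 2 (insert('y')): buffer="saakyiyuny" (len 10), cursors c1@5 c3@7 c2@10, authorship ....1.3..2
After op 3 (delete): buffer="saakiun" (len 7), cursors c1@4 c3@5 c2@7, authorship .......
After op 4 (insert('i')): buffer="saakiiiuni" (len 10), cursors c1@5 c3@7 c2@10, authorship ....1.3..2
After op 5 (insert('g')): buffer="saakigiigunig" (len 13), cursors c1@6 c3@9 c2@13, authorship ....11.33..22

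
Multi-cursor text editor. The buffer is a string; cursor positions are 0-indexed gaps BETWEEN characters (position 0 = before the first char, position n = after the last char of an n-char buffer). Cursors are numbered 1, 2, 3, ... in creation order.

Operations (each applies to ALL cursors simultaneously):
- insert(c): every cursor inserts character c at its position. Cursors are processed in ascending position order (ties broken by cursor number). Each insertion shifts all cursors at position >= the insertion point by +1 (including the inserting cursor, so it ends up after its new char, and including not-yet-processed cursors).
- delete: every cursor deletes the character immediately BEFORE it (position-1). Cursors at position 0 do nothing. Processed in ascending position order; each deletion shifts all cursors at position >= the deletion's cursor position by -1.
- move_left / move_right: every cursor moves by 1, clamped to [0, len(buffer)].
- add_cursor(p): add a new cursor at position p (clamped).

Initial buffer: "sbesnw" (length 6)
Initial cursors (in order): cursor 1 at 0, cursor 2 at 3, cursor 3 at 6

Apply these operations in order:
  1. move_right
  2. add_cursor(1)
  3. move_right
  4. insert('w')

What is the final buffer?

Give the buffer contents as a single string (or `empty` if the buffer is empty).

After op 1 (move_right): buffer="sbesnw" (len 6), cursors c1@1 c2@4 c3@6, authorship ......
After op 2 (add_cursor(1)): buffer="sbesnw" (len 6), cursors c1@1 c4@1 c2@4 c3@6, authorship ......
After op 3 (move_right): buffer="sbesnw" (len 6), cursors c1@2 c4@2 c2@5 c3@6, authorship ......
After op 4 (insert('w')): buffer="sbwwesnwww" (len 10), cursors c1@4 c4@4 c2@8 c3@10, authorship ..14...2.3

Answer: sbwwesnwww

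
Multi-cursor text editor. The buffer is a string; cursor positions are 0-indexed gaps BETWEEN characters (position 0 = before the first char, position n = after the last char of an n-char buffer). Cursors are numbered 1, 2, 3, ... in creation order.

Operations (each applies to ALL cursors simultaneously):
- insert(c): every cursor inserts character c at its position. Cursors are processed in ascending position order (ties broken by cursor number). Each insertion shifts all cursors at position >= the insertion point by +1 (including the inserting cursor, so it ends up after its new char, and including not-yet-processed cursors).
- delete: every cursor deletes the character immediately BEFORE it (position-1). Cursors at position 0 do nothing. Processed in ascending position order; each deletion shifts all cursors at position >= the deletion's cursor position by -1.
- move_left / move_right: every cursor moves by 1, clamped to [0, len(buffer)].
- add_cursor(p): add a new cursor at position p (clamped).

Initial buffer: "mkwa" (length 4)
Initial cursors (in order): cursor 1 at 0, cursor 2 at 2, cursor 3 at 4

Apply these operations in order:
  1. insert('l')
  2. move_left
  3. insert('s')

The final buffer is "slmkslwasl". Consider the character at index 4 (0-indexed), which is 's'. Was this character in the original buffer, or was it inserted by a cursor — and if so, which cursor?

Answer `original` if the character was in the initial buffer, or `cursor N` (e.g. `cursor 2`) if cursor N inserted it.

After op 1 (insert('l')): buffer="lmklwal" (len 7), cursors c1@1 c2@4 c3@7, authorship 1..2..3
After op 2 (move_left): buffer="lmklwal" (len 7), cursors c1@0 c2@3 c3@6, authorship 1..2..3
After op 3 (insert('s')): buffer="slmkslwasl" (len 10), cursors c1@1 c2@5 c3@9, authorship 11..22..33
Authorship (.=original, N=cursor N): 1 1 . . 2 2 . . 3 3
Index 4: author = 2

Answer: cursor 2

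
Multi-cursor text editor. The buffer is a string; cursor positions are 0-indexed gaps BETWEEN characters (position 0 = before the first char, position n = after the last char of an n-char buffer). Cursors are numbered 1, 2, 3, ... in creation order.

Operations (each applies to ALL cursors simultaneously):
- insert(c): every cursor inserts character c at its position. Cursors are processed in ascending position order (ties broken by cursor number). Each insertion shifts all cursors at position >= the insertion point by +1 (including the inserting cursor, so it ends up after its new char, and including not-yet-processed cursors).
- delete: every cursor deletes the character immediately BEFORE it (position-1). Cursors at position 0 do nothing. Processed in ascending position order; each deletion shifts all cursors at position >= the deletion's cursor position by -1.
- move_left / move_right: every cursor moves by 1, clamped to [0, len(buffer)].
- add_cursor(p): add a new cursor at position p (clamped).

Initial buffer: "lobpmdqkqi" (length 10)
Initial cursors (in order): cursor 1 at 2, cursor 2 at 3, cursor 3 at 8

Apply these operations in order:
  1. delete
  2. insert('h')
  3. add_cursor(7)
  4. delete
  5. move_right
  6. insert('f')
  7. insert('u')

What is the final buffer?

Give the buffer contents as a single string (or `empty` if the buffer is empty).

After op 1 (delete): buffer="lpmdqqi" (len 7), cursors c1@1 c2@1 c3@5, authorship .......
After op 2 (insert('h')): buffer="lhhpmdqhqi" (len 10), cursors c1@3 c2@3 c3@8, authorship .12....3..
After op 3 (add_cursor(7)): buffer="lhhpmdqhqi" (len 10), cursors c1@3 c2@3 c4@7 c3@8, authorship .12....3..
After op 4 (delete): buffer="lpmdqi" (len 6), cursors c1@1 c2@1 c3@4 c4@4, authorship ......
After op 5 (move_right): buffer="lpmdqi" (len 6), cursors c1@2 c2@2 c3@5 c4@5, authorship ......
After op 6 (insert('f')): buffer="lpffmdqffi" (len 10), cursors c1@4 c2@4 c3@9 c4@9, authorship ..12...34.
After op 7 (insert('u')): buffer="lpffuumdqffuui" (len 14), cursors c1@6 c2@6 c3@13 c4@13, authorship ..1212...3434.

Answer: lpffuumdqffuui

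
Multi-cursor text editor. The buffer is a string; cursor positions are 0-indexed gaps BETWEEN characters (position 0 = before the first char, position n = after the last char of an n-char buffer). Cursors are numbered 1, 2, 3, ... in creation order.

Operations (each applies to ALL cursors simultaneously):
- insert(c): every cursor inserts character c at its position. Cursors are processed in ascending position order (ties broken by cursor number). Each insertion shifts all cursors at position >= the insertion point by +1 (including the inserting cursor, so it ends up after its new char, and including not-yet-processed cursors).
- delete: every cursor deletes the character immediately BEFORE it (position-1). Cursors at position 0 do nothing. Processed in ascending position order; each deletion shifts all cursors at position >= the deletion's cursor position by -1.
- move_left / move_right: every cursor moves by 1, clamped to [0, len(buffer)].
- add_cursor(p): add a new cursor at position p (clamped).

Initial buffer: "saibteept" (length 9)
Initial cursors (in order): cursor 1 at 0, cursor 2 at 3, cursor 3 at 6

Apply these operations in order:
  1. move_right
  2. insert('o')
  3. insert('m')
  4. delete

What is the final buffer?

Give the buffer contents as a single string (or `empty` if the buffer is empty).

After op 1 (move_right): buffer="saibteept" (len 9), cursors c1@1 c2@4 c3@7, authorship .........
After op 2 (insert('o')): buffer="soaiboteeopt" (len 12), cursors c1@2 c2@6 c3@10, authorship .1...2...3..
After op 3 (insert('m')): buffer="somaibomteeompt" (len 15), cursors c1@3 c2@8 c3@13, authorship .11...22...33..
After op 4 (delete): buffer="soaiboteeopt" (len 12), cursors c1@2 c2@6 c3@10, authorship .1...2...3..

Answer: soaiboteeopt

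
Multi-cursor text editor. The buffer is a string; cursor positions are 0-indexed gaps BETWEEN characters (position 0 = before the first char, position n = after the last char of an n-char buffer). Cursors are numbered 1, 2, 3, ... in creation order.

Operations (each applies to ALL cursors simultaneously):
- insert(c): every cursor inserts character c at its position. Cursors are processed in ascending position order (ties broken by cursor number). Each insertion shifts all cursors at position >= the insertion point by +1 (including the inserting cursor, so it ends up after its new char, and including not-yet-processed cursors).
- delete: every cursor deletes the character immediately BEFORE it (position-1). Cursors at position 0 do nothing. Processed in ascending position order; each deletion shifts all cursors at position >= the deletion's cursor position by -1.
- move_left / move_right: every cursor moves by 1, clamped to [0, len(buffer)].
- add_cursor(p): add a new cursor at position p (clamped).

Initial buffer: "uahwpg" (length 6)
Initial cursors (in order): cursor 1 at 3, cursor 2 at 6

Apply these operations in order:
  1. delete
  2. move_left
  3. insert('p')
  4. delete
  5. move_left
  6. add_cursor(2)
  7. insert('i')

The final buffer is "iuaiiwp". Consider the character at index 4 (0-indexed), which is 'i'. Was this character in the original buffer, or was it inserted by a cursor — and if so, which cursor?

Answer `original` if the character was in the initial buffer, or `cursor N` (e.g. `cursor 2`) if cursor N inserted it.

Answer: cursor 3

Derivation:
After op 1 (delete): buffer="uawp" (len 4), cursors c1@2 c2@4, authorship ....
After op 2 (move_left): buffer="uawp" (len 4), cursors c1@1 c2@3, authorship ....
After op 3 (insert('p')): buffer="upawpp" (len 6), cursors c1@2 c2@5, authorship .1..2.
After op 4 (delete): buffer="uawp" (len 4), cursors c1@1 c2@3, authorship ....
After op 5 (move_left): buffer="uawp" (len 4), cursors c1@0 c2@2, authorship ....
After op 6 (add_cursor(2)): buffer="uawp" (len 4), cursors c1@0 c2@2 c3@2, authorship ....
After op 7 (insert('i')): buffer="iuaiiwp" (len 7), cursors c1@1 c2@5 c3@5, authorship 1..23..
Authorship (.=original, N=cursor N): 1 . . 2 3 . .
Index 4: author = 3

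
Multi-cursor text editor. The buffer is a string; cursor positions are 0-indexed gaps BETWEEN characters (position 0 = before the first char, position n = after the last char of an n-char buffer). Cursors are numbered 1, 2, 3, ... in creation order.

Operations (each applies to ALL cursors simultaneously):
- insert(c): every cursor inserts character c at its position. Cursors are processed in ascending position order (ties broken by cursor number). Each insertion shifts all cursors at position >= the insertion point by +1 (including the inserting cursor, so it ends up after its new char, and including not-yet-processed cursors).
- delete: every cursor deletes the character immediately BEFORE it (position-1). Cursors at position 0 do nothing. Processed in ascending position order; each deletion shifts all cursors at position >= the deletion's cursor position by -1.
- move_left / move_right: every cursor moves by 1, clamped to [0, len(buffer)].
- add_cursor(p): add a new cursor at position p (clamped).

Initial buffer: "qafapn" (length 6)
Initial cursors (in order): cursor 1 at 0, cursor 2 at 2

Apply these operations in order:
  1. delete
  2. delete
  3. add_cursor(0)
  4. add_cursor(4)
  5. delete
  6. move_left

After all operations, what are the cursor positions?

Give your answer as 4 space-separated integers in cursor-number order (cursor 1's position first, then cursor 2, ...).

Answer: 0 0 0 2

Derivation:
After op 1 (delete): buffer="qfapn" (len 5), cursors c1@0 c2@1, authorship .....
After op 2 (delete): buffer="fapn" (len 4), cursors c1@0 c2@0, authorship ....
After op 3 (add_cursor(0)): buffer="fapn" (len 4), cursors c1@0 c2@0 c3@0, authorship ....
After op 4 (add_cursor(4)): buffer="fapn" (len 4), cursors c1@0 c2@0 c3@0 c4@4, authorship ....
After op 5 (delete): buffer="fap" (len 3), cursors c1@0 c2@0 c3@0 c4@3, authorship ...
After op 6 (move_left): buffer="fap" (len 3), cursors c1@0 c2@0 c3@0 c4@2, authorship ...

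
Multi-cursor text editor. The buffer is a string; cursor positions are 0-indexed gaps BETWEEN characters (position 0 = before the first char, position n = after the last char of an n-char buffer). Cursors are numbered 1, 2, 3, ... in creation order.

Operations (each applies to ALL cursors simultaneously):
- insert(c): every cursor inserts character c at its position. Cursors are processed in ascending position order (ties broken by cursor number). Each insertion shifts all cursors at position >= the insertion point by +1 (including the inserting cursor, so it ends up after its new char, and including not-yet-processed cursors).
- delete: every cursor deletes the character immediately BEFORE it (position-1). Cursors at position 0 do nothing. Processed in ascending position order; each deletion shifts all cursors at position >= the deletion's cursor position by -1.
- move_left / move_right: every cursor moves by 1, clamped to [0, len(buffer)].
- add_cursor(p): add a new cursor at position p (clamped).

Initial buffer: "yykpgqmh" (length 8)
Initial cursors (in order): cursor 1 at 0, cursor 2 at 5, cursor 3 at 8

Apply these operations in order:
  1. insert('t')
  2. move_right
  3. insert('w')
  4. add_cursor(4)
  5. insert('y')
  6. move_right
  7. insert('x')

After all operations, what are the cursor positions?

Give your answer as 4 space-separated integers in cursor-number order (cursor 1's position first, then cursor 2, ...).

After op 1 (insert('t')): buffer="tyykpgtqmht" (len 11), cursors c1@1 c2@7 c3@11, authorship 1.....2...3
After op 2 (move_right): buffer="tyykpgtqmht" (len 11), cursors c1@2 c2@8 c3@11, authorship 1.....2...3
After op 3 (insert('w')): buffer="tywykpgtqwmhtw" (len 14), cursors c1@3 c2@10 c3@14, authorship 1.1....2.2..33
After op 4 (add_cursor(4)): buffer="tywykpgtqwmhtw" (len 14), cursors c1@3 c4@4 c2@10 c3@14, authorship 1.1....2.2..33
After op 5 (insert('y')): buffer="tywyyykpgtqwymhtwy" (len 18), cursors c1@4 c4@6 c2@13 c3@18, authorship 1.11.4...2.22..333
After op 6 (move_right): buffer="tywyyykpgtqwymhtwy" (len 18), cursors c1@5 c4@7 c2@14 c3@18, authorship 1.11.4...2.22..333
After op 7 (insert('x')): buffer="tywyyxykxpgtqwymxhtwyx" (len 22), cursors c1@6 c4@9 c2@17 c3@22, authorship 1.11.14.4..2.22.2.3333

Answer: 6 17 22 9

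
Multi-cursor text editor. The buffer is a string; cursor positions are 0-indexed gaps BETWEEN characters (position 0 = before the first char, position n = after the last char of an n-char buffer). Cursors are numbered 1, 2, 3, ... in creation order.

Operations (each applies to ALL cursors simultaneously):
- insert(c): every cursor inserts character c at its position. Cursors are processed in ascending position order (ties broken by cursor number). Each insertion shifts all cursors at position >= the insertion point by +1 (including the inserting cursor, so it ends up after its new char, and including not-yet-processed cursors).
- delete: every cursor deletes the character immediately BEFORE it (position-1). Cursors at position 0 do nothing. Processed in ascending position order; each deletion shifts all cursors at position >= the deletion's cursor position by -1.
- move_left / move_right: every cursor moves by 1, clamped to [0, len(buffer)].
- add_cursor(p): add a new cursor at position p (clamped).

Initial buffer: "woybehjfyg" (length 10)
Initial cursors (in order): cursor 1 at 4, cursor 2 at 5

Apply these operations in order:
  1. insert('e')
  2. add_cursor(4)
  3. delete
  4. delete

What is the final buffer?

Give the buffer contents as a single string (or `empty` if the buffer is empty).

Answer: whjfyg

Derivation:
After op 1 (insert('e')): buffer="woybeeehjfyg" (len 12), cursors c1@5 c2@7, authorship ....1.2.....
After op 2 (add_cursor(4)): buffer="woybeeehjfyg" (len 12), cursors c3@4 c1@5 c2@7, authorship ....1.2.....
After op 3 (delete): buffer="woyehjfyg" (len 9), cursors c1@3 c3@3 c2@4, authorship .........
After op 4 (delete): buffer="whjfyg" (len 6), cursors c1@1 c2@1 c3@1, authorship ......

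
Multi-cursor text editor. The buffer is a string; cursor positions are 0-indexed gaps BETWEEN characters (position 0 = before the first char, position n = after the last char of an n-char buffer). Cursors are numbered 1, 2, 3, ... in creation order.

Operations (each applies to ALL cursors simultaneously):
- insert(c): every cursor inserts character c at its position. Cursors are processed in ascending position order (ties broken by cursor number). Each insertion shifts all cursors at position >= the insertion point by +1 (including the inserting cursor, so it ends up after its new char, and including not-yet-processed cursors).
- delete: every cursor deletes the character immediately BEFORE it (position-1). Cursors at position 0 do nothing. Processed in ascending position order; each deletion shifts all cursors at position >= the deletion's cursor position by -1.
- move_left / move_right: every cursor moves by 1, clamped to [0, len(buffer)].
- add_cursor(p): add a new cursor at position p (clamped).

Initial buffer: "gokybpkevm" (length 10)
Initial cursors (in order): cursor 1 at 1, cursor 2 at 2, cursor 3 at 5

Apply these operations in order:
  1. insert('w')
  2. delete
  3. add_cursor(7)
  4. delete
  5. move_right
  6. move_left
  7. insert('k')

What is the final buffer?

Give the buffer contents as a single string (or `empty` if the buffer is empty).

Answer: kkkykpkevm

Derivation:
After op 1 (insert('w')): buffer="gwowkybwpkevm" (len 13), cursors c1@2 c2@4 c3@8, authorship .1.2...3.....
After op 2 (delete): buffer="gokybpkevm" (len 10), cursors c1@1 c2@2 c3@5, authorship ..........
After op 3 (add_cursor(7)): buffer="gokybpkevm" (len 10), cursors c1@1 c2@2 c3@5 c4@7, authorship ..........
After op 4 (delete): buffer="kypevm" (len 6), cursors c1@0 c2@0 c3@2 c4@3, authorship ......
After op 5 (move_right): buffer="kypevm" (len 6), cursors c1@1 c2@1 c3@3 c4@4, authorship ......
After op 6 (move_left): buffer="kypevm" (len 6), cursors c1@0 c2@0 c3@2 c4@3, authorship ......
After op 7 (insert('k')): buffer="kkkykpkevm" (len 10), cursors c1@2 c2@2 c3@5 c4@7, authorship 12..3.4...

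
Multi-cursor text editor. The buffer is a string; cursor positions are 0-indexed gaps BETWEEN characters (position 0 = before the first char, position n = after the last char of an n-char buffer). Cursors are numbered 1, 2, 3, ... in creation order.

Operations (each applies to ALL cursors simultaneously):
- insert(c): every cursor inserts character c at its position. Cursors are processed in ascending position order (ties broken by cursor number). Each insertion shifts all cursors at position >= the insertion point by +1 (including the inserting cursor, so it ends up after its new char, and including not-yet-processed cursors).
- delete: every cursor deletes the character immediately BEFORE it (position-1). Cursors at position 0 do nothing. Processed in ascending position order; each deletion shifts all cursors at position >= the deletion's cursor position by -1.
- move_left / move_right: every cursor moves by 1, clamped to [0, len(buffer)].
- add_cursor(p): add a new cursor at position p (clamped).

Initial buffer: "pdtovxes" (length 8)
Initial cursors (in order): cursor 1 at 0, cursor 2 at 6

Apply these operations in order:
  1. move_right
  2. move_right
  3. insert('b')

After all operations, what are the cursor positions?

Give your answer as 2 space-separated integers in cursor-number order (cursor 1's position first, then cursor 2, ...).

After op 1 (move_right): buffer="pdtovxes" (len 8), cursors c1@1 c2@7, authorship ........
After op 2 (move_right): buffer="pdtovxes" (len 8), cursors c1@2 c2@8, authorship ........
After op 3 (insert('b')): buffer="pdbtovxesb" (len 10), cursors c1@3 c2@10, authorship ..1......2

Answer: 3 10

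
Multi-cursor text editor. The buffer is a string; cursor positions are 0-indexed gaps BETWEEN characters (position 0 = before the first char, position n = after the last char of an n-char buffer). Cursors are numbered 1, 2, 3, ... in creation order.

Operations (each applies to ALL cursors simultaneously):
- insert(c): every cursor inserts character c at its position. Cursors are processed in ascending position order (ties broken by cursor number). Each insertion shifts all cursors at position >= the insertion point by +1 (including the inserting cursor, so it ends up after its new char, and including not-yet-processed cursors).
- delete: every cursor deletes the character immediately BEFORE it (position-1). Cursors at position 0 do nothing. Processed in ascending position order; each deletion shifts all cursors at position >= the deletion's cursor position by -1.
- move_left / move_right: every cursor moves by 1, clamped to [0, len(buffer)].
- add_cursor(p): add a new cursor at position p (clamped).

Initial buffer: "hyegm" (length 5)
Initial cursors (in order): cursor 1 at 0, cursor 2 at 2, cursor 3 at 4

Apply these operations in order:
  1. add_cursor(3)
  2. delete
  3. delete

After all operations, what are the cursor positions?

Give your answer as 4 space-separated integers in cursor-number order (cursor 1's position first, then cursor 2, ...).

Answer: 0 0 0 0

Derivation:
After op 1 (add_cursor(3)): buffer="hyegm" (len 5), cursors c1@0 c2@2 c4@3 c3@4, authorship .....
After op 2 (delete): buffer="hm" (len 2), cursors c1@0 c2@1 c3@1 c4@1, authorship ..
After op 3 (delete): buffer="m" (len 1), cursors c1@0 c2@0 c3@0 c4@0, authorship .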